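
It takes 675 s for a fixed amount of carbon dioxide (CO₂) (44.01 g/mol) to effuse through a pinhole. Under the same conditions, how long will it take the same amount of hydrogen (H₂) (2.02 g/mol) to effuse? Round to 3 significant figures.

145 s

Graham's law gives t_H₂/t_CO₂ = √(M_H₂/M_CO₂) = √(2.02/44.01) = √0.04590 = 0.2142.
So the time for H₂ is 675 × 0.2142 = 145 s.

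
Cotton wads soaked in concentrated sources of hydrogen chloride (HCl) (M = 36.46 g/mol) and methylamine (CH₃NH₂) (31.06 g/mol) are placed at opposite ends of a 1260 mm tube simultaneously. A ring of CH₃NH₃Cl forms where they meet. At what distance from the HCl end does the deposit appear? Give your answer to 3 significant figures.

In equal time, each gas travels a distance ∝ its rate ∝ 1/√M, so d_HCl/d_CH₃NH₂ = √(M_CH₃NH₂/M_HCl) = √(31.06/36.46) = 0.9230.
With d_HCl + d_CH₃NH₂ = 1260 mm, d_CH₃NH₂ = 1260/(1 + 0.9230) = 655.2 mm.
d_HCl = 1260 − 655.2 = 605 mm.

605 mm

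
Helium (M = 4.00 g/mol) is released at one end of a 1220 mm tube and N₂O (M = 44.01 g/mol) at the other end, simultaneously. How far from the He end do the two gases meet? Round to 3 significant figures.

The fronts meet when d_He + d_N₂O = L with d_He/d_N₂O = √(M_N₂O/M_He) (Graham's law). Here √(M_N₂O/M_He) = √(44.01/4.00) = 3.317.
With d_He + d_N₂O = 1220 mm, d_N₂O = 1220/(1 + 3.317) = 282.6 mm.
d_He = 1220 − 282.6 = 937 mm.

937 mm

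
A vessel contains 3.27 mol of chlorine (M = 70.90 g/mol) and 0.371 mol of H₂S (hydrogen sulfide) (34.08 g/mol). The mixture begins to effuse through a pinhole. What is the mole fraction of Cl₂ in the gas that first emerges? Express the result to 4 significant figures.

0.8594

Rate_i ∝ x_i/√M_i (Graham's law weighted by mole fraction), so the effusate composition follows n_i/√M_i.
x_Cl₂(eff) = (n_Cl₂/√M_Cl₂) / (n_Cl₂/√M_Cl₂ + n_H₂S/√M_H₂S)
= (3.27/√70.90) / (3.27/√70.90 + 0.371/√34.08) = 0.3884/(0.3884 + 0.06355) = 0.8594.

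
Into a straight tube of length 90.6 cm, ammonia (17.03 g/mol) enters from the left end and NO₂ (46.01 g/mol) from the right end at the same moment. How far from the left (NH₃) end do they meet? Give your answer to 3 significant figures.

In equal time, each gas travels a distance ∝ its rate ∝ 1/√M, so d_NH₃/d_NO₂ = √(M_NO₂/M_NH₃) = √(46.01/17.03) = 1.644.
With d_NH₃ + d_NO₂ = 90.6 cm, d_NO₂ = 90.6/(1 + 1.644) = 34.27 cm.
d_NH₃ = 90.6 − 34.27 = 56.3 cm.

56.3 cm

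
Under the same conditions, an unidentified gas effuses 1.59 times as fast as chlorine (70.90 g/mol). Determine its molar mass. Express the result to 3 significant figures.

Since effusion rate ∝ 1/√M, rate_X/rate_Cl₂ = √(M_Cl₂/M_X).
1.59 = √(70.90/M_X)
M_X = 70.90 / 1.59² = 70.90 / 2.528 = 28.0 g/mol

28.0 g/mol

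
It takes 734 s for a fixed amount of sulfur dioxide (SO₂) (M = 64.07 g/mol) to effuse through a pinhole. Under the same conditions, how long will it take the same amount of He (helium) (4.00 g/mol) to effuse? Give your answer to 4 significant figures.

183.4 s

Since effusion rate ∝ 1/√M, t_He/t_SO₂ = √(M_He/M_SO₂) = √(4.00/64.07) = √0.06243 = 0.2499.
So the time for He is 734 × 0.2499 = 183.4 s.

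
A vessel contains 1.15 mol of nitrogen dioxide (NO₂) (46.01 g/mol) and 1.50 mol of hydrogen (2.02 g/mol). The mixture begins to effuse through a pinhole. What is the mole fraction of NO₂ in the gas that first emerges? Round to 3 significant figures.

0.138

Each component's effusion rate ∝ (its partial pressure)·(1/√M) ∝ n_i/√M_i.
Mole fraction of NO₂ in the effusate = (n_NO₂/√M_NO₂) / (n_NO₂/√M_NO₂ + n_H₂/√M_H₂)
= (1.15/√46.01) / (1.15/√46.01 + 1.50/√2.02) = 0.1695/(0.1695 + 1.055) = 0.138.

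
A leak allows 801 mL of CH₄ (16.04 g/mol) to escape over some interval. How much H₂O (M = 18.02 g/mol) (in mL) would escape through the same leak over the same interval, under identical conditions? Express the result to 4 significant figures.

By Graham's law, rate_H₂O/rate_CH₄ = √(M_CH₄/M_H₂O) = √(16.04/18.02) = √0.8901 = 0.9435.
So the volume for H₂O is 801 × 0.9435 = 755.7 mL.

755.7 mL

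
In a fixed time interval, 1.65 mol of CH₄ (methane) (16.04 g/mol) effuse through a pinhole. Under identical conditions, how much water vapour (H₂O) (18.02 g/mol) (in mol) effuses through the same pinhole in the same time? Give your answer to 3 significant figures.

1.56 mol

From Graham's law, rate_H₂O/rate_CH₄ = √(M_CH₄/M_H₂O) = √(16.04/18.02) = √0.8901 = 0.9435.
So the amount for H₂O is 1.65 × 0.9435 = 1.56 mol.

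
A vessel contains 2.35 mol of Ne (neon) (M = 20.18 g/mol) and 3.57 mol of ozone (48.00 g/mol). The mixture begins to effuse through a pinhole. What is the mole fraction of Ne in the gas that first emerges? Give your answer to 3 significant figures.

0.504

Rate_i ∝ x_i/√M_i (Graham's law weighted by mole fraction), so the effusate composition follows n_i/√M_i.
Mole fraction of Ne in the effusate = (n_Ne/√M_Ne) / (n_Ne/√M_Ne + n_O₃/√M_O₃)
= (2.35/√20.18) / (2.35/√20.18 + 3.57/√48.00) = 0.5231/(0.5231 + 0.5153) = 0.504.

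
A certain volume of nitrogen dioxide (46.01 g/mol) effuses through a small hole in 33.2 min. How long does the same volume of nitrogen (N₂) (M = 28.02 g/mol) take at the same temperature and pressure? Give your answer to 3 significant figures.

Since effusion rate ∝ 1/√M, t_N₂/t_NO₂ = √(M_N₂/M_NO₂) = √(28.02/46.01) = √0.6090 = 0.7804.
So the time for N₂ is 33.2 × 0.7804 = 25.9 min.

25.9 min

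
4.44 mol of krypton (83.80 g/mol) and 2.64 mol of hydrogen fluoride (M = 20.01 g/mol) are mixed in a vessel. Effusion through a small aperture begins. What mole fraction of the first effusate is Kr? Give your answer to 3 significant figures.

0.451

The effusion rate of species i is ∝ p_i/√M_i ∝ n_i/√M_i.
Mole fraction of Kr in the effusate = (n_Kr/√M_Kr) / (n_Kr/√M_Kr + n_HF/√M_HF)
= (4.44/√83.80) / (4.44/√83.80 + 2.64/√20.01) = 0.4850/(0.4850 + 0.5902) = 0.451.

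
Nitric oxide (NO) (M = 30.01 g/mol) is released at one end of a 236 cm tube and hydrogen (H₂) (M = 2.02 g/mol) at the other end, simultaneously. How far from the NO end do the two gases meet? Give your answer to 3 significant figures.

Distances travelled in equal time are proportional to diffusion rates, so d_NO/d_H₂ = √(M_H₂/M_NO) = √(2.02/30.01) = 0.2594.
With d_NO + d_H₂ = 236 cm, d_H₂ = 236/(1 + 0.2594) = 187.4 cm.
d_NO = 236 − 187.4 = 48.6 cm.

48.6 cm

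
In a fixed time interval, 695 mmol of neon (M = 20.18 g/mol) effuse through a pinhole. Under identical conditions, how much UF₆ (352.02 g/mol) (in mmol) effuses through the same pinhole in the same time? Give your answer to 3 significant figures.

166 mmol

Graham's law gives rate_UF₆/rate_Ne = √(M_Ne/M_UF₆) = √(20.18/352.02) = √0.05733 = 0.2394.
So the amount for UF₆ is 695 × 0.2394 = 166 mmol.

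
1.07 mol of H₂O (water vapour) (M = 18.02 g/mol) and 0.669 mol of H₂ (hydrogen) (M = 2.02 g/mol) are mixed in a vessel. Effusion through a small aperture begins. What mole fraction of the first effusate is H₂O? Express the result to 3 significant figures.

Each component's effusion rate ∝ (its partial pressure)·(1/√M) ∝ n_i/√M_i.
Mole fraction of H₂O in the effusate = (n_H₂O/√M_H₂O) / (n_H₂O/√M_H₂O + n_H₂/√M_H₂)
= (1.07/√18.02) / (1.07/√18.02 + 0.669/√2.02) = 0.2521/(0.2521 + 0.4707) = 0.349.

0.349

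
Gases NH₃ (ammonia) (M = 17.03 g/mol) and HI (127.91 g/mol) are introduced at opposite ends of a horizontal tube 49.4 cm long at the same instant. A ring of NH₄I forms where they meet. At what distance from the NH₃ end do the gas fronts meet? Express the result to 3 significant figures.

In equal time, each gas travels a distance ∝ its rate ∝ 1/√M, so d_NH₃/d_HI = √(M_HI/M_NH₃) = √(127.91/17.03) = 2.741.
With d_NH₃ + d_HI = 49.4 cm, d_HI = 49.4/(1 + 2.741) = 13.21 cm.
d_NH₃ = 49.4 − 13.21 = 36.2 cm.

36.2 cm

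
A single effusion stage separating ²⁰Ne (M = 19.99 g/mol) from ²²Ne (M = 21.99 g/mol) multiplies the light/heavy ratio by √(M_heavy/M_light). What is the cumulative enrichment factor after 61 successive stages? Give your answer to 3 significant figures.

18.3

Each stage multiplies the ratio by α = √(21.99/19.99), so after 61 stages the overall factor is α^61 = (21.99/19.99)^(61/2).
= 1.10005^(61/2) = 18.3.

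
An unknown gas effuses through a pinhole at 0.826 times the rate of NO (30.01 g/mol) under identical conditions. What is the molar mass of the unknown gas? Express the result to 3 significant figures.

44.0 g/mol

Graham's law gives rate_X/rate_NO = √(M_NO/M_X).
0.826 = √(30.01/M_X)
M_X = 30.01 / 0.826² = 30.01 / 0.6823 = 44.0 g/mol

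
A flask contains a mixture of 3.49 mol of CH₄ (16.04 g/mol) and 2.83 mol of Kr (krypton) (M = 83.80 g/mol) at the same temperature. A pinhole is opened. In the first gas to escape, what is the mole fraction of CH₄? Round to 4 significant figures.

0.7381

The effusion rate of species i is ∝ p_i/√M_i ∝ n_i/√M_i.
x_CH₄(eff) = (n_CH₄/√M_CH₄) / (n_CH₄/√M_CH₄ + n_Kr/√M_Kr)
= (3.49/√16.04) / (3.49/√16.04 + 2.83/√83.80) = 0.8714/(0.8714 + 0.3091) = 0.7381.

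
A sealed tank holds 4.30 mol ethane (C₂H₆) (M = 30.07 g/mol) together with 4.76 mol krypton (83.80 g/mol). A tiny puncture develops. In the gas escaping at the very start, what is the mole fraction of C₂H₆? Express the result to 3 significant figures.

Each component's effusion rate ∝ (its partial pressure)·(1/√M) ∝ n_i/√M_i.
So x_C₂H₆ in the escaping gas = (n_C₂H₆/√M_C₂H₆) / Σ(n_i/√M_i)
= (4.30/√30.07) / (4.30/√30.07 + 4.76/√83.80) = 0.7842/(0.7842 + 0.5200) = 0.601.

0.601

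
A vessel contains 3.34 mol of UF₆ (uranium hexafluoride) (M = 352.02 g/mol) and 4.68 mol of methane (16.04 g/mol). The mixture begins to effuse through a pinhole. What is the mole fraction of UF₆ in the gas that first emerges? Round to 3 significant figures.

0.132

Effusion rate of each component ∝ n_i/√M_i (partial pressure × 1/√M).
x_UF₆(eff) = (n_UF₆/√M_UF₆) / (n_UF₆/√M_UF₆ + n_CH₄/√M_CH₄)
= (3.34/√352.02) / (3.34/√352.02 + 4.68/√16.04) = 0.1780/(0.1780 + 1.169) = 0.132.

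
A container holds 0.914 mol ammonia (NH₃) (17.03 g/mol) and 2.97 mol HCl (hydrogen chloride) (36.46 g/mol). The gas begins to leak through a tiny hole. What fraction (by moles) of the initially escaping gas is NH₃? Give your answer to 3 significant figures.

The effusion rate of species i is ∝ p_i/√M_i ∝ n_i/√M_i.
x_NH₃(eff) = (n_NH₃/√M_NH₃) / (n_NH₃/√M_NH₃ + n_HCl/√M_HCl)
= (0.914/√17.03) / (0.914/√17.03 + 2.97/√36.46) = 0.2215/(0.2215 + 0.4919) = 0.310.

0.310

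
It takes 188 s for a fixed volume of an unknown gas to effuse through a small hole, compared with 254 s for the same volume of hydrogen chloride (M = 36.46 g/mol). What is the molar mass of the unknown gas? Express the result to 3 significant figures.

From Graham's law, t_X/t_HCl = √(M_X/M_HCl).
188/254 = 0.7402 = √(M_X/36.46)
M_X = 36.46 × 0.7402² = 36.46 × 0.5478 = 20.0 g/mol

20.0 g/mol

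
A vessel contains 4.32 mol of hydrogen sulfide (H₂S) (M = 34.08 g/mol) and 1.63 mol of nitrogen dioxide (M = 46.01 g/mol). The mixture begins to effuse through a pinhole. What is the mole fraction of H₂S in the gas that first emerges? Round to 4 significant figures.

Rate_i ∝ x_i/√M_i (Graham's law weighted by mole fraction), so the effusate composition follows n_i/√M_i.
Mole fraction of H₂S in the effusate = (n_H₂S/√M_H₂S) / (n_H₂S/√M_H₂S + n_NO₂/√M_NO₂)
= (4.32/√34.08) / (4.32/√34.08 + 1.63/√46.01) = 0.7400/(0.7400 + 0.2403) = 0.7549.

0.7549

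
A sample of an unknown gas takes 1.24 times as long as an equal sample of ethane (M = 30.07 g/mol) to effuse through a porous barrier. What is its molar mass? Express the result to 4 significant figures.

46.24 g/mol

From Graham's law, t_X/t_C₂H₆ = √(M_X/M_C₂H₆).
1.24 = √(M_X/30.07)
M_X = 30.07 × 1.24² = 30.07 × 1.538 = 46.24 g/mol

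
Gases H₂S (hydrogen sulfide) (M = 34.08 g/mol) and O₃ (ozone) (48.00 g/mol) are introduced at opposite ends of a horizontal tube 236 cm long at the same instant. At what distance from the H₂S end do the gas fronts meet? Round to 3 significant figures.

128 cm

Distances travelled in equal time are proportional to diffusion rates, so d_H₂S/d_O₃ = √(M_O₃/M_H₂S) = √(48.00/34.08) = 1.187.
With d_H₂S + d_O₃ = 236 cm, d_O₃ = 236/(1 + 1.187) = 107.9 cm.
d_H₂S = 236 − 107.9 = 128 cm.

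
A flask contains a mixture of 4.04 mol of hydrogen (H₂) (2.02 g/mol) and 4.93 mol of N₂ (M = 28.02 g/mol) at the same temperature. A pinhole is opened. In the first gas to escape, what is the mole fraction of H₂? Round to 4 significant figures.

0.7532

Each component's effusion rate ∝ (its partial pressure)·(1/√M) ∝ n_i/√M_i.
So x_H₂ in the escaping gas = (n_H₂/√M_H₂) / Σ(n_i/√M_i)
= (4.04/√2.02) / (4.04/√2.02 + 4.93/√28.02) = 2.843/(2.843 + 0.9313) = 0.7532.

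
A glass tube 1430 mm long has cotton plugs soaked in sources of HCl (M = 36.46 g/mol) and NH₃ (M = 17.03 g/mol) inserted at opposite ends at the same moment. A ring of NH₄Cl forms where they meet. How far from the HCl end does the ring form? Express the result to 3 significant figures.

581 mm

Distances travelled in equal time are proportional to diffusion rates, so d_HCl/d_NH₃ = √(M_NH₃/M_HCl) = √(17.03/36.46) = 0.6834.
With d_HCl + d_NH₃ = 1430 mm, d_NH₃ = 1430/(1 + 0.6834) = 849.5 mm.
d_HCl = 1430 − 849.5 = 581 mm.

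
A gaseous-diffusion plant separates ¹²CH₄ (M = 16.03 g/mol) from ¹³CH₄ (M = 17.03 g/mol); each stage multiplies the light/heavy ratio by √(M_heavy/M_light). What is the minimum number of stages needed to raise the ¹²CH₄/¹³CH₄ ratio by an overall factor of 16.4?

With α = √(17.03/16.03) per stage, ln α = ½ ln(1.06238) = 0.03026.
Need α^N ≥ 16.4 ⇒ N ≥ ln(16.4) / ln α = 2.797 / 0.03026 = 92.45.
Minimum whole number of stages: N = 93.

93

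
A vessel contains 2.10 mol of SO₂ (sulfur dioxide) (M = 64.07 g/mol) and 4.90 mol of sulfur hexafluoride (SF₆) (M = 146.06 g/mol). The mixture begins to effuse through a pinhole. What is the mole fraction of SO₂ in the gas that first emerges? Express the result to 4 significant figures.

Effusion rate of each component ∝ n_i/√M_i (partial pressure × 1/√M).
So x_SO₂ in the escaping gas = (n_SO₂/√M_SO₂) / Σ(n_i/√M_i)
= (2.10/√64.07) / (2.10/√64.07 + 4.90/√146.06) = 0.2624/(0.2624 + 0.4054) = 0.3929.

0.3929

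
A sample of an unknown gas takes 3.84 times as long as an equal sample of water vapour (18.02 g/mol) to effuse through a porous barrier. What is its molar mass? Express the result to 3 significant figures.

266 g/mol

Using Graham's law: t_X/t_H₂O = √(M_X/M_H₂O).
3.84 = √(M_X/18.02)
M_X = 18.02 × 3.84² = 18.02 × 14.75 = 266 g/mol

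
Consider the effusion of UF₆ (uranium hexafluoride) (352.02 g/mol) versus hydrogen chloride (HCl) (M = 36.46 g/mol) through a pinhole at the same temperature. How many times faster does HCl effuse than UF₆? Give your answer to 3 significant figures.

3.11

By Graham's law, rate_HCl/rate_UF₆ = √(M_UF₆/M_HCl) = √(352.02/36.46) = √9.655 = 3.11.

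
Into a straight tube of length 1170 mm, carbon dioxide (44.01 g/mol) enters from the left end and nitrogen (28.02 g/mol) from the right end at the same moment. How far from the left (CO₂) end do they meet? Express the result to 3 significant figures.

519 mm

Graham's law gives d_CO₂/d_N₂ = rate_CO₂/rate_N₂ = √(M_N₂/M_CO₂) = √(28.02/44.01) = 0.7979.
With d_CO₂ + d_N₂ = 1170 mm, d_N₂ = 1170/(1 + 0.7979) = 650.8 mm.
d_CO₂ = 1170 − 650.8 = 519 mm.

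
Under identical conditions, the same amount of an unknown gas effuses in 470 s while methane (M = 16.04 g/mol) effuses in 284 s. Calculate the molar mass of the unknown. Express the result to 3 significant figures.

43.9 g/mol

Graham's law gives t_X/t_CH₄ = √(M_X/M_CH₄).
470/284 = 1.655 = √(M_X/16.04)
M_X = 16.04 × 1.655² = 16.04 × 2.739 = 43.9 g/mol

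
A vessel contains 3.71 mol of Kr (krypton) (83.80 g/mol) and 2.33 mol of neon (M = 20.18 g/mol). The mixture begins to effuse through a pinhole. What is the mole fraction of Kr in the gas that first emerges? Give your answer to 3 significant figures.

0.439

Each component's effusion rate ∝ (its partial pressure)·(1/√M) ∝ n_i/√M_i.
x_Kr(eff) = (n_Kr/√M_Kr) / (n_Kr/√M_Kr + n_Ne/√M_Ne)
= (3.71/√83.80) / (3.71/√83.80 + 2.33/√20.18) = 0.4053/(0.4053 + 0.5187) = 0.439.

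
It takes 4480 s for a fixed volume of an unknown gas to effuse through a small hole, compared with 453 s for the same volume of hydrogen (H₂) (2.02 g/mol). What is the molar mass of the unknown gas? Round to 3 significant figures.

198 g/mol

From Graham's law, t_X/t_H₂ = √(M_X/M_H₂).
4480/453 = 9.890 = √(M_X/2.02)
M_X = 2.02 × 9.890² = 2.02 × 97.80 = 198 g/mol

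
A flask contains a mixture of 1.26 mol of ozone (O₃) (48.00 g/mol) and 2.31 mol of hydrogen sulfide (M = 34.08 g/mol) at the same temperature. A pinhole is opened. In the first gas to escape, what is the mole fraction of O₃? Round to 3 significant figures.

Effusion rate of each component ∝ n_i/√M_i (partial pressure × 1/√M).
So x_O₃ in the escaping gas = (n_O₃/√M_O₃) / Σ(n_i/√M_i)
= (1.26/√48.00) / (1.26/√48.00 + 2.31/√34.08) = 0.1819/(0.1819 + 0.3957) = 0.315.

0.315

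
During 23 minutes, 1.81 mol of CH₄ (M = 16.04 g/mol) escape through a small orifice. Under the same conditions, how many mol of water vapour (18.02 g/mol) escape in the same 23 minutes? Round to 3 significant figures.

1.71 mol

Graham's law gives rate_H₂O/rate_CH₄ = √(M_CH₄/M_H₂O) = √(16.04/18.02) = √0.8901 = 0.9435.
So the amount for H₂O is 1.81 × 0.9435 = 1.71 mol.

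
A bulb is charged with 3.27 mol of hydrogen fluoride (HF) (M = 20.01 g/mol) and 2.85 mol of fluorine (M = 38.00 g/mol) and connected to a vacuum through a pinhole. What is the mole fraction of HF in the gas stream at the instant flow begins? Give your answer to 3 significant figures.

Each component's effusion rate ∝ (its partial pressure)·(1/√M) ∝ n_i/√M_i.
So x_HF in the escaping gas = (n_HF/√M_HF) / Σ(n_i/√M_i)
= (3.27/√20.01) / (3.27/√20.01 + 2.85/√38.00) = 0.7310/(0.7310 + 0.4623) = 0.613.

0.613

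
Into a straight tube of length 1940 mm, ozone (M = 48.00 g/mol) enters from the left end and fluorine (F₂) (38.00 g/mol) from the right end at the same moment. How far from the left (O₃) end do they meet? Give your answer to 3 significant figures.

Graham's law gives d_O₃/d_F₂ = rate_O₃/rate_F₂ = √(M_F₂/M_O₃) = √(38.00/48.00) = 0.8898.
With d_O₃ + d_F₂ = 1940 mm, d_F₂ = 1940/(1 + 0.8898) = 1027 mm.
d_O₃ = 1940 − 1027 = 913 mm.

913 mm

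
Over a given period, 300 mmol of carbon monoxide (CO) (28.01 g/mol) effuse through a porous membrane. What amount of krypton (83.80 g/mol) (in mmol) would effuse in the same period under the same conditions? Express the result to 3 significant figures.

Graham's law gives rate_Kr/rate_CO = √(M_CO/M_Kr) = √(28.01/83.80) = √0.3342 = 0.5781.
So the amount for Kr is 300 × 0.5781 = 173 mmol.

173 mmol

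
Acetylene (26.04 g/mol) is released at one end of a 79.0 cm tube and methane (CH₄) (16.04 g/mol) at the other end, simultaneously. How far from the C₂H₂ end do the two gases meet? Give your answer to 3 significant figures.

34.7 cm

Distances travelled in equal time are proportional to diffusion rates, so d_C₂H₂/d_CH₄ = √(M_CH₄/M_C₂H₂) = √(16.04/26.04) = 0.7848.
With d_C₂H₂ + d_CH₄ = 79.0 cm, d_CH₄ = 79.0/(1 + 0.7848) = 44.26 cm.
d_C₂H₂ = 79.0 − 44.26 = 34.7 cm.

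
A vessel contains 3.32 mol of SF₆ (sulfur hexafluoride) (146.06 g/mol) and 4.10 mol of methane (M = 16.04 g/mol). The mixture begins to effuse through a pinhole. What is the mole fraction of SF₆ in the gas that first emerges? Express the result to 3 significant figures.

0.212

Effusion rate of each component ∝ n_i/√M_i (partial pressure × 1/√M).
So x_SF₆ in the escaping gas = (n_SF₆/√M_SF₆) / Σ(n_i/√M_i)
= (3.32/√146.06) / (3.32/√146.06 + 4.10/√16.04) = 0.2747/(0.2747 + 1.024) = 0.212.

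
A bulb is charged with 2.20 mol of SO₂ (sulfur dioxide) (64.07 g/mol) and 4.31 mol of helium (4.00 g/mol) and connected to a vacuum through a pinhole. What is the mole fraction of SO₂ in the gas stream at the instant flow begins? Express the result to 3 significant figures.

The effusion rate of species i is ∝ p_i/√M_i ∝ n_i/√M_i.
So x_SO₂ in the escaping gas = (n_SO₂/√M_SO₂) / Σ(n_i/√M_i)
= (2.20/√64.07) / (2.20/√64.07 + 4.31/√4.00) = 0.2748/(0.2748 + 2.155) = 0.113.

0.113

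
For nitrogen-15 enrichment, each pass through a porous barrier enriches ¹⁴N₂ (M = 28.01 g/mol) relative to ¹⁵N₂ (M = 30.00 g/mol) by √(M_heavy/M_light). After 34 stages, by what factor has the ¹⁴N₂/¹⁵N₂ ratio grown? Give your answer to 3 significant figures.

3.21

The single-stage factor is √(M_heavy/M_light), so 34 stages give [√(30.00/28.01)]^34 = (30.00/28.01)^(34/2).
= 1.07105^17 = 3.21.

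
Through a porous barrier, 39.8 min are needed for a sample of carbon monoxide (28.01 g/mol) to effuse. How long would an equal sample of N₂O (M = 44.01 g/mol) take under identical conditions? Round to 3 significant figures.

49.9 min

Graham's law gives t_N₂O/t_CO = √(M_N₂O/M_CO) = √(44.01/28.01) = √1.571 = 1.253.
So the time for N₂O is 39.8 × 1.253 = 49.9 min.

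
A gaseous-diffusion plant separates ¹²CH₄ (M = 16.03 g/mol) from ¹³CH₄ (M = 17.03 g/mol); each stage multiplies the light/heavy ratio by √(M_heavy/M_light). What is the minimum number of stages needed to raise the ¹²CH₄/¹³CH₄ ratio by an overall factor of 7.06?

Single-stage factor α = √(17.03/16.03), so ln α = ½ ln(1.06238) = 0.03026.
Need α^N ≥ 7.06 ⇒ N ≥ ln(7.06) / ln α = 1.954 / 0.03026 = 64.59.
Minimum whole number of stages: N = 65.

65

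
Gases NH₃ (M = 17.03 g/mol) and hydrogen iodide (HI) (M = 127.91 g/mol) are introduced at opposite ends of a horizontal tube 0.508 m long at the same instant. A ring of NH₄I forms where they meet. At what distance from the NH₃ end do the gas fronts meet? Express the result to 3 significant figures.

0.372 m

Distances travelled in equal time are proportional to diffusion rates, so d_NH₃/d_HI = √(M_HI/M_NH₃) = √(127.91/17.03) = 2.741.
With d_NH₃ + d_HI = 0.508 m, d_HI = 0.508/(1 + 2.741) = 0.1358 m.
d_NH₃ = 0.508 − 0.1358 = 0.372 m.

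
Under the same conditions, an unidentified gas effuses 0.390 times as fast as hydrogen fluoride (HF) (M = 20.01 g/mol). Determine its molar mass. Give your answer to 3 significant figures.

132 g/mol

By Graham's law, rate_X/rate_HF = √(M_HF/M_X).
0.390 = √(20.01/M_X)
M_X = 20.01 / 0.390² = 20.01 / 0.1521 = 132 g/mol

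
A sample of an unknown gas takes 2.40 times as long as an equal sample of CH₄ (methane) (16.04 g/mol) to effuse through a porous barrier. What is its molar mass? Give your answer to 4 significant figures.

From Graham's law, t_X/t_CH₄ = √(M_X/M_CH₄).
2.40 = √(M_X/16.04)
M_X = 16.04 × 2.40² = 16.04 × 5.760 = 92.39 g/mol

92.39 g/mol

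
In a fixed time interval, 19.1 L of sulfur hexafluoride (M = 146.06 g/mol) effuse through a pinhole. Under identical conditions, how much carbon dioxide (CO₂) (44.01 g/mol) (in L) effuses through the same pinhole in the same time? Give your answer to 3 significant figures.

Since effusion rate ∝ 1/√M, rate_CO₂/rate_SF₆ = √(M_SF₆/M_CO₂) = √(146.06/44.01) = √3.319 = 1.822.
So the volume for CO₂ is 19.1 × 1.822 = 34.8 L.

34.8 L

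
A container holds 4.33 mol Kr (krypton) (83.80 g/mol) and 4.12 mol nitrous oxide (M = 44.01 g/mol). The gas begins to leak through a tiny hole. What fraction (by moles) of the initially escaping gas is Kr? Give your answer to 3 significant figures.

Effusion rate of each component ∝ n_i/√M_i (partial pressure × 1/√M).
Mole fraction of Kr in the effusate = (n_Kr/√M_Kr) / (n_Kr/√M_Kr + n_N₂O/√M_N₂O)
= (4.33/√83.80) / (4.33/√83.80 + 4.12/√44.01) = 0.4730/(0.4730 + 0.6210) = 0.432.

0.432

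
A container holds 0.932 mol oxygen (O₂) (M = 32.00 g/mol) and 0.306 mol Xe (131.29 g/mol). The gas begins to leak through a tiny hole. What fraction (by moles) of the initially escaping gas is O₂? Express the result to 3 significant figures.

0.861

Effusion rate of each component ∝ n_i/√M_i (partial pressure × 1/√M).
So x_O₂ in the escaping gas = (n_O₂/√M_O₂) / Σ(n_i/√M_i)
= (0.932/√32.00) / (0.932/√32.00 + 0.306/√131.29) = 0.1648/(0.1648 + 0.02671) = 0.861.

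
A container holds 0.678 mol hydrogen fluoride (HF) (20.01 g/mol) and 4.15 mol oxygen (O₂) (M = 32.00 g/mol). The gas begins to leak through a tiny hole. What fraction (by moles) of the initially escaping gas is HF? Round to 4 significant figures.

0.1712

The effusion rate of species i is ∝ p_i/√M_i ∝ n_i/√M_i.
x_HF(eff) = (n_HF/√M_HF) / (n_HF/√M_HF + n_O₂/√M_O₂)
= (0.678/√20.01) / (0.678/√20.01 + 4.15/√32.00) = 0.1516/(0.1516 + 0.7336) = 0.1712.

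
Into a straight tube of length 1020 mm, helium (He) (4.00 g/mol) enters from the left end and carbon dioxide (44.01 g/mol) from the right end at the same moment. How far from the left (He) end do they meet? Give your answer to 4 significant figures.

783.7 mm

Graham's law gives d_He/d_CO₂ = rate_He/rate_CO₂ = √(M_CO₂/M_He) = √(44.01/4.00) = 3.317.
With d_He + d_CO₂ = 1020 mm, d_CO₂ = 1020/(1 + 3.317) = 236.3 mm.
d_He = 1020 − 236.3 = 783.7 mm.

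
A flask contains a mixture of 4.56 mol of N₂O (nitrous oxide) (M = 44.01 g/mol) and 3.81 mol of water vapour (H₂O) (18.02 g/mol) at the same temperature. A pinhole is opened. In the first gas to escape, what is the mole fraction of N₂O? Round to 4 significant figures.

0.4337

Effusion rate of each component ∝ n_i/√M_i (partial pressure × 1/√M).
Mole fraction of N₂O in the effusate = (n_N₂O/√M_N₂O) / (n_N₂O/√M_N₂O + n_H₂O/√M_H₂O)
= (4.56/√44.01) / (4.56/√44.01 + 3.81/√18.02) = 0.6874/(0.6874 + 0.8975) = 0.4337.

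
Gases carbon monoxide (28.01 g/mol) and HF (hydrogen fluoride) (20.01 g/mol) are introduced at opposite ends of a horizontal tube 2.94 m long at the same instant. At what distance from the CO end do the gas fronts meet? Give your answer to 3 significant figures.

1.35 m

The fronts meet when d_CO + d_HF = L with d_CO/d_HF = √(M_HF/M_CO) (Graham's law). Here √(M_HF/M_CO) = √(20.01/28.01) = 0.8452.
With d_CO + d_HF = 2.94 m, d_HF = 2.94/(1 + 0.8452) = 1.593 m.
d_CO = 2.94 − 1.593 = 1.35 m.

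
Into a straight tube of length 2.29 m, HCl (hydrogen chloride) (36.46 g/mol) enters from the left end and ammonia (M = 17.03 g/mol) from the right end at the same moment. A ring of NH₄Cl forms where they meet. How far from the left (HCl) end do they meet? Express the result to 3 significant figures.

In equal time, each gas travels a distance ∝ its rate ∝ 1/√M, so d_HCl/d_NH₃ = √(M_NH₃/M_HCl) = √(17.03/36.46) = 0.6834.
With d_HCl + d_NH₃ = 2.29 m, d_NH₃ = 2.29/(1 + 0.6834) = 1.360 m.
d_HCl = 2.29 − 1.360 = 0.930 m.

0.930 m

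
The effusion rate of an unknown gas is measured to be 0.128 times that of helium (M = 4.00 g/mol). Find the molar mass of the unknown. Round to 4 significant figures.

Since effusion rate ∝ 1/√M, rate_X/rate_He = √(M_He/M_X).
0.128 = √(4.00/M_X)
M_X = 4.00 / 0.128² = 4.00 / 0.01638 = 244.1 g/mol

244.1 g/mol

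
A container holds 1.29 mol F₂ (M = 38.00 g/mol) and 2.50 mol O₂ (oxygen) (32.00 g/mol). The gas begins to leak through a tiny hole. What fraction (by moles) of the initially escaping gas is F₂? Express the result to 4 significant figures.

0.3214

The effusion rate of species i is ∝ p_i/√M_i ∝ n_i/√M_i.
So x_F₂ in the escaping gas = (n_F₂/√M_F₂) / Σ(n_i/√M_i)
= (1.29/√38.00) / (1.29/√38.00 + 2.50/√32.00) = 0.2093/(0.2093 + 0.4419) = 0.3214.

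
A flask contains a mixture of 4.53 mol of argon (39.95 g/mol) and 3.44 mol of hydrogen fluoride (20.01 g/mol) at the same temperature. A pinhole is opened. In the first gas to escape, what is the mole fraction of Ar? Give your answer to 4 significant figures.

Effusion rate of each component ∝ n_i/√M_i (partial pressure × 1/√M).
So x_Ar in the escaping gas = (n_Ar/√M_Ar) / Σ(n_i/√M_i)
= (4.53/√39.95) / (4.53/√39.95 + 3.44/√20.01) = 0.7167/(0.7167 + 0.7690) = 0.4824.

0.4824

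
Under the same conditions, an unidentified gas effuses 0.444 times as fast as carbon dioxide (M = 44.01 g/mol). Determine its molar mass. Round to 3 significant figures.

223 g/mol

Since effusion rate ∝ 1/√M, rate_X/rate_CO₂ = √(M_CO₂/M_X).
0.444 = √(44.01/M_X)
M_X = 44.01 / 0.444² = 44.01 / 0.1971 = 223 g/mol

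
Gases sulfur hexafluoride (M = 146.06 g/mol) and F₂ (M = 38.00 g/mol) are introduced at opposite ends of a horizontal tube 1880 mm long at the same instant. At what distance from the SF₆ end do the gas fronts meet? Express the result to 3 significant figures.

Distances travelled in equal time are proportional to diffusion rates, so d_SF₆/d_F₂ = √(M_F₂/M_SF₆) = √(38.00/146.06) = 0.5101.
With d_SF₆ + d_F₂ = 1880 mm, d_F₂ = 1880/(1 + 0.5101) = 1245 mm.
d_SF₆ = 1880 − 1245 = 635 mm.

635 mm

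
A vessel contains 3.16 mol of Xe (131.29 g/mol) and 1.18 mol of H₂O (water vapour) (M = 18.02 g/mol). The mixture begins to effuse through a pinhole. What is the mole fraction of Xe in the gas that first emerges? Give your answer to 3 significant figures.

Effusion rate of each component ∝ n_i/√M_i (partial pressure × 1/√M).
So x_Xe in the escaping gas = (n_Xe/√M_Xe) / Σ(n_i/√M_i)
= (3.16/√131.29) / (3.16/√131.29 + 1.18/√18.02) = 0.2758/(0.2758 + 0.2780) = 0.498.

0.498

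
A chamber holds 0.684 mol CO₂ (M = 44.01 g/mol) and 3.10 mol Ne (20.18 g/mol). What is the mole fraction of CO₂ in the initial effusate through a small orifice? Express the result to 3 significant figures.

0.130

The effusion rate of species i is ∝ p_i/√M_i ∝ n_i/√M_i.
Mole fraction of CO₂ in the effusate = (n_CO₂/√M_CO₂) / (n_CO₂/√M_CO₂ + n_Ne/√M_Ne)
= (0.684/√44.01) / (0.684/√44.01 + 3.10/√20.18) = 0.1031/(0.1031 + 0.6901) = 0.130.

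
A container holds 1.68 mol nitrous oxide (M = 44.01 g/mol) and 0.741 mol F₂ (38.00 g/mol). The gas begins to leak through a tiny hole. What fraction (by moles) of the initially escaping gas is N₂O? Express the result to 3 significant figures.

0.678

The effusion rate of species i is ∝ p_i/√M_i ∝ n_i/√M_i.
Mole fraction of N₂O in the effusate = (n_N₂O/√M_N₂O) / (n_N₂O/√M_N₂O + n_F₂/√M_F₂)
= (1.68/√44.01) / (1.68/√44.01 + 0.741/√38.00) = 0.2532/(0.2532 + 0.1202) = 0.678.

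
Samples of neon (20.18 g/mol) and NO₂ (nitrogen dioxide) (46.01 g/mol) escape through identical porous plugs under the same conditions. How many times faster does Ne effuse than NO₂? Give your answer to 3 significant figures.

Using Graham's law: rate_Ne/rate_NO₂ = √(M_NO₂/M_Ne) = √(46.01/20.18) = √2.280 = 1.51.

1.51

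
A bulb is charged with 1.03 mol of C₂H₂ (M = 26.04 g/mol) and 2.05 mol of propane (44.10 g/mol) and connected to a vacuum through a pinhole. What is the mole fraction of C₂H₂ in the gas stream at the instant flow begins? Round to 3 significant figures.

Rate_i ∝ x_i/√M_i (Graham's law weighted by mole fraction), so the effusate composition follows n_i/√M_i.
x_C₂H₂(eff) = (n_C₂H₂/√M_C₂H₂) / (n_C₂H₂/√M_C₂H₂ + n_C₃H₈/√M_C₃H₈)
= (1.03/√26.04) / (1.03/√26.04 + 2.05/√44.10) = 0.2018/(0.2018 + 0.3087) = 0.395.

0.395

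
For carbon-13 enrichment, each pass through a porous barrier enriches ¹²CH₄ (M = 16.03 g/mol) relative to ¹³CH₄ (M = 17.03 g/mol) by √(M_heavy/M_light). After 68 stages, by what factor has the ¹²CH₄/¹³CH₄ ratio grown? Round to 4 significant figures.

7.826

The single-stage factor is √(M_heavy/M_light), so 68 stages give [√(17.03/16.03)]^68 = (17.03/16.03)^(68/2).
= 1.06238^34 = 7.826.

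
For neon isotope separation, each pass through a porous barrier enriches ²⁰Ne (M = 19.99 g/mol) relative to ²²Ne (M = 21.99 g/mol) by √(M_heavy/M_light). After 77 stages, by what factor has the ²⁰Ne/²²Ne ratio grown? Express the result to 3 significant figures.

39.3

Overall factor = α^77 with α = √(21.99/19.99), i.e. (21.99/19.99)^(77/2).
= 1.10005^(77/2) = 39.3.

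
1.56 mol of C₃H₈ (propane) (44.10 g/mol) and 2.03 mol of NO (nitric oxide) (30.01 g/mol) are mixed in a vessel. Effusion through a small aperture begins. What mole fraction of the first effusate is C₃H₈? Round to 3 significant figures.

0.388

The effusion rate of species i is ∝ p_i/√M_i ∝ n_i/√M_i.
x_C₃H₈(eff) = (n_C₃H₈/√M_C₃H₈) / (n_C₃H₈/√M_C₃H₈ + n_NO/√M_NO)
= (1.56/√44.10) / (1.56/√44.10 + 2.03/√30.01) = 0.2349/(0.2349 + 0.3706) = 0.388.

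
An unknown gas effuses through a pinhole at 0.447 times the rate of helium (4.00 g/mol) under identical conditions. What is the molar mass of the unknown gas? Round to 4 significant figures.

20.02 g/mol

Since effusion rate ∝ 1/√M, rate_X/rate_He = √(M_He/M_X).
0.447 = √(4.00/M_X)
M_X = 4.00 / 0.447² = 4.00 / 0.1998 = 20.02 g/mol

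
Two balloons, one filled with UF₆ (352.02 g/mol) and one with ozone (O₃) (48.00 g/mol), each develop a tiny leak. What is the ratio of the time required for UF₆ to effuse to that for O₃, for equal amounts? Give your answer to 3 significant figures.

2.71

Graham's law gives t_UF₆/t_O₃ = √(M_UF₆/M_O₃) = √(352.02/48.00) = √7.334 = 2.71.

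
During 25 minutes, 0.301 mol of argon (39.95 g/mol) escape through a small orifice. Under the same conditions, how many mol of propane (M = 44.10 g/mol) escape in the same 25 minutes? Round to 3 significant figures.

0.286 mol

Graham's law gives rate_C₃H₈/rate_Ar = √(M_Ar/M_C₃H₈) = √(39.95/44.10) = √0.9059 = 0.9518.
So the amount for C₃H₈ is 0.301 × 0.9518 = 0.286 mol.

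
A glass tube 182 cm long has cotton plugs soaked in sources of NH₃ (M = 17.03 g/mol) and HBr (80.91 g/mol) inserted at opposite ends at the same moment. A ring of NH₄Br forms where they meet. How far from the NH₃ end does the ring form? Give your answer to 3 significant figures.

In equal time, each gas travels a distance ∝ its rate ∝ 1/√M, so d_NH₃/d_HBr = √(M_HBr/M_NH₃) = √(80.91/17.03) = 2.180.
With d_NH₃ + d_HBr = 182 cm, d_HBr = 182/(1 + 2.180) = 57.24 cm.
d_NH₃ = 182 − 57.24 = 125 cm.

125 cm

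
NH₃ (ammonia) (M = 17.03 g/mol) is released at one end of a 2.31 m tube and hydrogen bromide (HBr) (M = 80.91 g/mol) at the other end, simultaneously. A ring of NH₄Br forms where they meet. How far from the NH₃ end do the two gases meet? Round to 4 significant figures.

1.584 m

The fronts meet when d_NH₃ + d_HBr = L with d_NH₃/d_HBr = √(M_HBr/M_NH₃) (Graham's law). Here √(M_HBr/M_NH₃) = √(80.91/17.03) = 2.180.
With d_NH₃ + d_HBr = 2.31 m, d_HBr = 2.31/(1 + 2.180) = 0.7265 m.
d_NH₃ = 2.31 − 0.7265 = 1.584 m.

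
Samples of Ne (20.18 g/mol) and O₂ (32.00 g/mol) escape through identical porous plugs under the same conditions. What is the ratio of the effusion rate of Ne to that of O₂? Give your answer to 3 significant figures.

1.26

By Graham's law, rate_Ne/rate_O₂ = √(M_O₂/M_Ne) = √(32.00/20.18) = √1.586 = 1.26.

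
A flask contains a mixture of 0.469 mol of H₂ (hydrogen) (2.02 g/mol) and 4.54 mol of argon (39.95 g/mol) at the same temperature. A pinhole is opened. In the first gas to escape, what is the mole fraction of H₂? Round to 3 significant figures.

Rate_i ∝ x_i/√M_i (Graham's law weighted by mole fraction), so the effusate composition follows n_i/√M_i.
So x_H₂ in the escaping gas = (n_H₂/√M_H₂) / Σ(n_i/√M_i)
= (0.469/√2.02) / (0.469/√2.02 + 4.54/√39.95) = 0.3300/(0.3300 + 0.7183) = 0.315.

0.315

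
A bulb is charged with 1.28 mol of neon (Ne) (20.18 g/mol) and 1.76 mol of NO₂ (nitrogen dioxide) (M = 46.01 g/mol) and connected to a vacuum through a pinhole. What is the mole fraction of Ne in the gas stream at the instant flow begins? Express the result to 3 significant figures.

Effusion rate of each component ∝ n_i/√M_i (partial pressure × 1/√M).
Mole fraction of Ne in the effusate = (n_Ne/√M_Ne) / (n_Ne/√M_Ne + n_NO₂/√M_NO₂)
= (1.28/√20.18) / (1.28/√20.18 + 1.76/√46.01) = 0.2849/(0.2849 + 0.2595) = 0.523.

0.523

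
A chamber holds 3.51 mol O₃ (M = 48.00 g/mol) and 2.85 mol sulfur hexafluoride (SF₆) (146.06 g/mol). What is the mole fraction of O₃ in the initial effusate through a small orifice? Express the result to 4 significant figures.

Rate_i ∝ x_i/√M_i (Graham's law weighted by mole fraction), so the effusate composition follows n_i/√M_i.
So x_O₃ in the escaping gas = (n_O₃/√M_O₃) / Σ(n_i/√M_i)
= (3.51/√48.00) / (3.51/√48.00 + 2.85/√146.06) = 0.5066/(0.5066 + 0.2358) = 0.6824.

0.6824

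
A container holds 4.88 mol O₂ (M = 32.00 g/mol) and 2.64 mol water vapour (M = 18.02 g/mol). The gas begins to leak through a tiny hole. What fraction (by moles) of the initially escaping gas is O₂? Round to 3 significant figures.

Effusion rate of each component ∝ n_i/√M_i (partial pressure × 1/√M).
Mole fraction of O₂ in the effusate = (n_O₂/√M_O₂) / (n_O₂/√M_O₂ + n_H₂O/√M_H₂O)
= (4.88/√32.00) / (4.88/√32.00 + 2.64/√18.02) = 0.8627/(0.8627 + 0.6219) = 0.581.

0.581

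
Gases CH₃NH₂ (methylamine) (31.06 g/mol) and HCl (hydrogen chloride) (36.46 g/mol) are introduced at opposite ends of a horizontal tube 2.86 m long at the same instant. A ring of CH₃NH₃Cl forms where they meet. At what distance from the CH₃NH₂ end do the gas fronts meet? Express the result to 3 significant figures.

The fronts meet when d_CH₃NH₂ + d_HCl = L with d_CH₃NH₂/d_HCl = √(M_HCl/M_CH₃NH₂) (Graham's law). Here √(M_HCl/M_CH₃NH₂) = √(36.46/31.06) = 1.083.
With d_CH₃NH₂ + d_HCl = 2.86 m, d_HCl = 2.86/(1 + 1.083) = 1.373 m.
d_CH₃NH₂ = 2.86 − 1.373 = 1.49 m.

1.49 m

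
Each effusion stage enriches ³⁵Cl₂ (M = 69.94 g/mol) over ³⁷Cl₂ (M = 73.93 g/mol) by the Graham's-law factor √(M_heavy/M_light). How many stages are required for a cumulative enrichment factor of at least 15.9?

100

Per stage α = (73.93/69.94)^(1/2) = 1.05705^0.5, giving ln α = 0.02774.
Need α^N ≥ 15.9 ⇒ N ≥ ln(15.9) / ln α = 2.766 / 0.02774 = 99.72.
Minimum whole number of stages: N = 100.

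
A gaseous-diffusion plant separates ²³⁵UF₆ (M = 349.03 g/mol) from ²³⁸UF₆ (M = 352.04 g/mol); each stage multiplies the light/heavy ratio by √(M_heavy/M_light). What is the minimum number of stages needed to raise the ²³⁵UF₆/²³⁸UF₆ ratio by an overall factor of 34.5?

825

Single-stage factor α = √(352.04/349.03), so ln α = ½ ln(1.00862) = 0.004293.
Need α^N ≥ 34.5 ⇒ N ≥ ln(34.5) / ln α = 3.541 / 0.004293 = 824.73.
Minimum whole number of stages: N = 825.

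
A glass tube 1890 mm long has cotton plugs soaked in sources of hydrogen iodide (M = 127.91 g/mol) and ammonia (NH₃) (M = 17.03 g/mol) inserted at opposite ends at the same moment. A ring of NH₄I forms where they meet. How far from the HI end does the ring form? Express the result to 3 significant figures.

Distances travelled in equal time are proportional to diffusion rates, so d_HI/d_NH₃ = √(M_NH₃/M_HI) = √(17.03/127.91) = 0.3649.
With d_HI + d_NH₃ = 1890 mm, d_NH₃ = 1890/(1 + 0.3649) = 1385 mm.
d_HI = 1890 − 1385 = 505 mm.

505 mm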